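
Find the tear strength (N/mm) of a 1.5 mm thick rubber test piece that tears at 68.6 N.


Tear strength = force / thickness
= 68.6 / 1.5
= 45.73 N/mm

45.73 N/mm


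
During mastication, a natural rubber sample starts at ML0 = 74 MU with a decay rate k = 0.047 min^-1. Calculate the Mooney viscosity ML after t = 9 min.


ML = ML0 * exp(-k * t)
ML = 74 * exp(-0.047 * 9)
ML = 74 * 0.6551
ML = 48.48 MU

48.48 MU


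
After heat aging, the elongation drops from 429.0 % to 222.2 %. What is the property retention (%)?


Retention = aged / original * 100
= 222.2 / 429.0 * 100
= 51.8%

51.8%


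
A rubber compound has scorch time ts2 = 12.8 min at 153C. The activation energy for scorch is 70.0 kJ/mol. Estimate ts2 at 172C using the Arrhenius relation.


Convert temperatures: T1 = 153 + 273.15 = 426.15 K, T2 = 172 + 273.15 = 445.15 K
ts2_new = 12.8 * exp(70000 / 8.314 * (1/445.15 - 1/426.15))
1/T2 - 1/T1 = -1.0016e-04
ts2_new = 5.51 min

5.51 min


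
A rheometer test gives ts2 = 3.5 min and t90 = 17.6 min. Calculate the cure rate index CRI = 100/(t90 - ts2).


CRI = 100 / (t90 - ts2)
= 100 / (17.6 - 3.5)
= 100 / 14.1
= 7.09 min^-1

7.09 min^-1


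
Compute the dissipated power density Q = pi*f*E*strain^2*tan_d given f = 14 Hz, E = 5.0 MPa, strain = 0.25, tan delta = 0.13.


Q = pi * f * E * strain^2 * tan_d
= pi * 14 * 5.0 * 0.25^2 * 0.13
= pi * 14 * 5.0 * 0.0625 * 0.13
= 1.7868

Q = 1.7868


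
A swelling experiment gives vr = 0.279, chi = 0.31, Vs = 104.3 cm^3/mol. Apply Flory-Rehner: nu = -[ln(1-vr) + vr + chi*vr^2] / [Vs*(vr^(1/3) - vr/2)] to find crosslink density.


ln(1 - vr) = ln(1 - 0.279) = -0.3271
Numerator = -((-0.3271) + 0.279 + 0.31 * 0.279^2) = 0.0240
Denominator = 104.3 * (0.279^(1/3) - 0.279/2) = 53.6033
nu = 0.0240 / 53.6033 = 4.4746e-04 mol/cm^3

4.4746e-04 mol/cm^3


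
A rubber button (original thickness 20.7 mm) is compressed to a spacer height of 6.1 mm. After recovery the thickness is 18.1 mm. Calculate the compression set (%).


CS = (t0 - recovered) / (t0 - ts) * 100
= (20.7 - 18.1) / (20.7 - 6.1) * 100
= 2.6 / 14.6 * 100
= 17.8%

17.8%


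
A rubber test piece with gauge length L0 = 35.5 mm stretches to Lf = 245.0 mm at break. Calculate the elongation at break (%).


Elongation = (Lf - L0) / L0 * 100
= (245.0 - 35.5) / 35.5 * 100
= 209.5 / 35.5 * 100
= 590.1%

590.1%


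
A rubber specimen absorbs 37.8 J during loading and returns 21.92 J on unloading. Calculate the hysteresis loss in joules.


Hysteresis loss = loading - unloading
= 37.8 - 21.92
= 15.88 J

15.88 J


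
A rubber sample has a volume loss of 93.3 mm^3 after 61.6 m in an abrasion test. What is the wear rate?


Rate = volume_loss / distance
= 93.3 / 61.6
= 1.515 mm^3/m

1.515 mm^3/m


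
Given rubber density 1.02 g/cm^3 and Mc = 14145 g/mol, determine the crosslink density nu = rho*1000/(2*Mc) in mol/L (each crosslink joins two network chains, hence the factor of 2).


nu = rho * 1000 / (2 * Mc)
nu = 1.02 * 1000 / (2 * 14145)
nu = 1020.0 / 28290
nu = 0.0361 mol/L

0.0361 mol/L


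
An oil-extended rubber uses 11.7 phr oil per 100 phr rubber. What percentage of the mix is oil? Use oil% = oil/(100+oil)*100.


Oil % = oil / (100 + oil) * 100
= 11.7 / (100 + 11.7) * 100
= 11.7 / 111.7 * 100
= 10.47%

10.47%


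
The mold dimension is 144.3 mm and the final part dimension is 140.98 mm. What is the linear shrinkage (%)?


Shrinkage = (mold - part) / mold * 100
= (144.3 - 140.98) / 144.3 * 100
= 3.32 / 144.3 * 100
= 2.3%

2.3%


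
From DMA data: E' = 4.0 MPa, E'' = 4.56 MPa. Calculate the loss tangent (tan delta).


tan delta = E'' / E'
= 4.56 / 4.0
= 1.14

tan delta = 1.14


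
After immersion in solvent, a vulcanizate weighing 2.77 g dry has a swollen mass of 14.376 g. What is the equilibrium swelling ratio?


Q = W_swollen / W_dry
Q = 14.376 / 2.77
Q = 5.19

Q = 5.19


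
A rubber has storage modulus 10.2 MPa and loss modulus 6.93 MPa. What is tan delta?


tan delta = E'' / E'
= 6.93 / 10.2
= 0.6794

tan delta = 0.6794


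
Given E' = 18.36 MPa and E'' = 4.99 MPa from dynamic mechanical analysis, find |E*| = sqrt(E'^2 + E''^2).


|E*| = sqrt(E'^2 + E''^2)
= sqrt(18.36^2 + 4.99^2)
= sqrt(337.0896 + 24.9001)
= 19.026 MPa

19.026 MPa


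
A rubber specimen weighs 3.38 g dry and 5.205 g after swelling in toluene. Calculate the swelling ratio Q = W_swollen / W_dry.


Q = W_swollen / W_dry
Q = 5.205 / 3.38
Q = 1.54

Q = 1.54


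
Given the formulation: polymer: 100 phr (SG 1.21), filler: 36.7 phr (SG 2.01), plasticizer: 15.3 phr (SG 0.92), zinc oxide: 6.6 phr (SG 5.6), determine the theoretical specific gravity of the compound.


Sum of weights = 158.6
Volume contributions:
  polymer: 100/1.21 = 82.6446
  filler: 36.7/2.01 = 18.2587
  plasticizer: 15.3/0.92 = 16.6304
  zinc oxide: 6.6/5.6 = 1.1786
Sum of volumes = 118.7123
SG = 158.6 / 118.7123 = 1.336

SG = 1.336


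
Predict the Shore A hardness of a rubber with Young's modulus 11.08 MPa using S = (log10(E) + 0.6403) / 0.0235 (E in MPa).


log10(E) = 0.0235*S - 0.6403  =>  S = (log10(E) + 0.6403) / 0.0235
log10(11.08) = 1.044540
S = (1.044540 + 0.6403) / 0.0235 = 1.684840 / 0.0235
S = 71.7

Shore A = 71.7


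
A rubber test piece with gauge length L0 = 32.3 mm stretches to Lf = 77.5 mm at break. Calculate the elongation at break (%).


Elongation = (Lf - L0) / L0 * 100
= (77.5 - 32.3) / 32.3 * 100
= 45.2 / 32.3 * 100
= 139.9%

139.9%


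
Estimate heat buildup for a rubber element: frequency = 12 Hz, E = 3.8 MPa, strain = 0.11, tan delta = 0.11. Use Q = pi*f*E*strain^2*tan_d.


Q = pi * f * E * strain^2 * tan_d
= pi * 12 * 3.8 * 0.11^2 * 0.11
= pi * 12 * 3.8 * 0.0121 * 0.11
= 0.1907

Q = 0.1907


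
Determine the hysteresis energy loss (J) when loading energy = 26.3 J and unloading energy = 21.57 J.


Hysteresis loss = loading - unloading
= 26.3 - 21.57
= 4.73 J

4.73 J


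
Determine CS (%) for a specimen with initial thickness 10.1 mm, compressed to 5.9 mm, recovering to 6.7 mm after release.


CS = (t0 - recovered) / (t0 - ts) * 100
= (10.1 - 6.7) / (10.1 - 5.9) * 100
= 3.4 / 4.2 * 100
= 81.0%

81.0%


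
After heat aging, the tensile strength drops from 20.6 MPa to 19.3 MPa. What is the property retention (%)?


Retention = aged / original * 100
= 19.3 / 20.6 * 100
= 93.7%

93.7%


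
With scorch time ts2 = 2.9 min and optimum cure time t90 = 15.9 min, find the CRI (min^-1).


CRI = 100 / (t90 - ts2)
= 100 / (15.9 - 2.9)
= 100 / 13.0
= 7.69 min^-1

7.69 min^-1


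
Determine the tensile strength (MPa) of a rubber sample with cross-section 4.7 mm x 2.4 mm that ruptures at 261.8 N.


Area = width * thickness = 4.7 * 2.4 = 11.28 mm^2
TS = force / area = 261.8 / 11.28 = 23.21 MPa

23.21 MPa


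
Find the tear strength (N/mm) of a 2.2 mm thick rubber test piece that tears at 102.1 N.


Tear strength = force / thickness
= 102.1 / 2.2
= 46.41 N/mm

46.41 N/mm


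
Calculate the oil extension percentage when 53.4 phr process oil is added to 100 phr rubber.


Oil % = oil / (100 + oil) * 100
= 53.4 / (100 + 53.4) * 100
= 53.4 / 153.4 * 100
= 34.81%

34.81%


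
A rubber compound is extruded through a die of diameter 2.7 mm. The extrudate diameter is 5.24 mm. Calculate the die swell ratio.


Die swell ratio = D_extrudate / D_die
= 5.24 / 2.7
= 1.941

Die swell = 1.941


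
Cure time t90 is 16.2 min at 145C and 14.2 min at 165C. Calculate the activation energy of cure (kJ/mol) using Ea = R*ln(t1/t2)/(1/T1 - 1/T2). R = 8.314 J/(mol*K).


T1 = 418.15 K, T2 = 438.15 K
1/T1 - 1/T2 = 1.0916e-04
ln(t1/t2) = ln(16.2/14.2) = 0.1318
Ea = 8.314 * 0.1318 / 1.0916e-04 = 10035.7332 J/mol
Ea = 10.04 kJ/mol

10.04 kJ/mol


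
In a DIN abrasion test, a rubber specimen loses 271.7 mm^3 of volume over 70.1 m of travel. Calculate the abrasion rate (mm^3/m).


Rate = volume_loss / distance
= 271.7 / 70.1
= 3.876 mm^3/m

3.876 mm^3/m


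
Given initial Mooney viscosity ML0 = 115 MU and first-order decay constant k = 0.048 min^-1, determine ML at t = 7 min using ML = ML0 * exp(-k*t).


ML = ML0 * exp(-k * t)
ML = 115 * exp(-0.048 * 7)
ML = 115 * 0.7146
ML = 82.18 MU

82.18 MU


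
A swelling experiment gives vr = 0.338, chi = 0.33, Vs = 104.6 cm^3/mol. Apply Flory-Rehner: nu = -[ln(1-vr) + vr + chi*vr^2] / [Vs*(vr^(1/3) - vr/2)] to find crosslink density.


ln(1 - vr) = ln(1 - 0.338) = -0.4125
Numerator = -((-0.4125) + 0.338 + 0.33 * 0.338^2) = 0.0368
Denominator = 104.6 * (0.338^(1/3) - 0.338/2) = 55.1851
nu = 0.0368 / 55.1851 = 6.6665e-04 mol/cm^3

6.6665e-04 mol/cm^3


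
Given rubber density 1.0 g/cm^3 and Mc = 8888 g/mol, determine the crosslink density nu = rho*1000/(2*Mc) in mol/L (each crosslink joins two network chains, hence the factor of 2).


nu = rho * 1000 / (2 * Mc)
nu = 1.0 * 1000 / (2 * 8888)
nu = 1000.0 / 17776
nu = 0.0563 mol/L

0.0563 mol/L


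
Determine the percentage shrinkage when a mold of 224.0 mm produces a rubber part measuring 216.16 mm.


Shrinkage = (mold - part) / mold * 100
= (224.0 - 216.16) / 224.0 * 100
= 7.84 / 224.0 * 100
= 3.5%

3.5%


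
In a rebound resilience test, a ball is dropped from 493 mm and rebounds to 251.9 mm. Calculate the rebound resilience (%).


Resilience = h_rebound / h_drop * 100
= 251.9 / 493 * 100
= 51.1%

51.1%


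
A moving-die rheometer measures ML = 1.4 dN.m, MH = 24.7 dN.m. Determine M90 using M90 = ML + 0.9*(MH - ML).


M90 = ML + 0.9 * (MH - ML)
M90 = 1.4 + 0.9 * (24.7 - 1.4)
M90 = 1.4 + 0.9 * 23.3
M90 = 22.37 dN.m

22.37 dN.m


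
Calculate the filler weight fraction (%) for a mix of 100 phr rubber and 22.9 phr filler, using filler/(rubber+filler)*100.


Filler % = filler / (rubber + filler) * 100
= 22.9 / (100 + 22.9) * 100
= 22.9 / 122.9 * 100
= 18.63%

18.63%


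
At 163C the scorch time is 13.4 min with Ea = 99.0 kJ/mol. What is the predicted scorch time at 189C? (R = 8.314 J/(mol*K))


Convert temperatures: T1 = 163 + 273.15 = 436.15 K, T2 = 189 + 273.15 = 462.15 K
ts2_new = 13.4 * exp(99000 / 8.314 * (1/462.15 - 1/436.15))
1/T2 - 1/T1 = -1.2899e-04
ts2_new = 2.88 min

2.88 min


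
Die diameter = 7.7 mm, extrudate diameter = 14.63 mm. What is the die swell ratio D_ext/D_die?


Die swell ratio = D_extrudate / D_die
= 14.63 / 7.7
= 1.9

Die swell = 1.9


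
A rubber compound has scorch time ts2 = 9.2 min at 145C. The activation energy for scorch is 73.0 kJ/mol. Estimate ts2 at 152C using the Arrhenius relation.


Convert temperatures: T1 = 145 + 273.15 = 418.15 K, T2 = 152 + 273.15 = 425.15 K
ts2_new = 9.2 * exp(73000 / 8.314 * (1/425.15 - 1/418.15))
1/T2 - 1/T1 = -3.9375e-05
ts2_new = 6.51 min

6.51 min


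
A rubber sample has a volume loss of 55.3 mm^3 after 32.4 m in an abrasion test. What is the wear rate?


Rate = volume_loss / distance
= 55.3 / 32.4
= 1.707 mm^3/m

1.707 mm^3/m


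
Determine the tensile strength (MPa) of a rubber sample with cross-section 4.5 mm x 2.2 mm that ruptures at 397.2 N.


Area = width * thickness = 4.5 * 2.2 = 9.9 mm^2
TS = force / area = 397.2 / 9.9 = 40.12 MPa

40.12 MPa


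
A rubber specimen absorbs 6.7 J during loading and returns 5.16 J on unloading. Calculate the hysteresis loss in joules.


Hysteresis loss = loading - unloading
= 6.7 - 5.16
= 1.54 J

1.54 J


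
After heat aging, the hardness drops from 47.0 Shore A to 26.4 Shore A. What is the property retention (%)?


Retention = aged / original * 100
= 26.4 / 47.0 * 100
= 56.2%

56.2%


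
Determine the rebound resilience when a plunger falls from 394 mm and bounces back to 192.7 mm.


Resilience = h_rebound / h_drop * 100
= 192.7 / 394 * 100
= 48.9%

48.9%


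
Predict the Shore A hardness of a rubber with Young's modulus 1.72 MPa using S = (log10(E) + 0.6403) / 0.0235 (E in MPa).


log10(E) = 0.0235*S - 0.6403  =>  S = (log10(E) + 0.6403) / 0.0235
log10(1.72) = 0.235528
S = (0.235528 + 0.6403) / 0.0235 = 0.875828 / 0.0235
S = 37.3

Shore A = 37.3


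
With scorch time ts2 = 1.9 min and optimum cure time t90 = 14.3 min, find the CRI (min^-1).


CRI = 100 / (t90 - ts2)
= 100 / (14.3 - 1.9)
= 100 / 12.4
= 8.06 min^-1

8.06 min^-1


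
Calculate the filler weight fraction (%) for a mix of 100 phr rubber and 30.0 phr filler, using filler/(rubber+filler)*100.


Filler % = filler / (rubber + filler) * 100
= 30.0 / (100 + 30.0) * 100
= 30.0 / 130.0 * 100
= 23.08%

23.08%


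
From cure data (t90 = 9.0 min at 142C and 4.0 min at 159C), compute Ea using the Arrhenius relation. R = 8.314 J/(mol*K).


T1 = 415.15 K, T2 = 432.15 K
1/T1 - 1/T2 = 9.4757e-05
ln(t1/t2) = ln(9.0/4.0) = 0.8109
Ea = 8.314 * 0.8109 / 9.4757e-05 = 71151.5133 J/mol
Ea = 71.15 kJ/mol

71.15 kJ/mol


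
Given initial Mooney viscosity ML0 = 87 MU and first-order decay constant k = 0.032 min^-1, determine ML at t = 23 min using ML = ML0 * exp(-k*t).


ML = ML0 * exp(-k * t)
ML = 87 * exp(-0.032 * 23)
ML = 87 * 0.4790
ML = 41.68 MU

41.68 MU


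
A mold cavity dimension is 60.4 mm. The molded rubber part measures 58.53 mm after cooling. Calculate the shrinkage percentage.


Shrinkage = (mold - part) / mold * 100
= (60.4 - 58.53) / 60.4 * 100
= 1.87 / 60.4 * 100
= 3.1%

3.1%


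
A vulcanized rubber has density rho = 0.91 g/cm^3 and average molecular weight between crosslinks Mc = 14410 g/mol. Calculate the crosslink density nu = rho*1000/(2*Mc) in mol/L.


nu = rho * 1000 / (2 * Mc)
nu = 0.91 * 1000 / (2 * 14410)
nu = 910.0 / 28820
nu = 0.0316 mol/L

0.0316 mol/L


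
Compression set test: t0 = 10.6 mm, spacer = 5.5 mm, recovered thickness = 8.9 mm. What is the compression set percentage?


CS = (t0 - recovered) / (t0 - ts) * 100
= (10.6 - 8.9) / (10.6 - 5.5) * 100
= 1.7 / 5.1 * 100
= 33.3%

33.3%


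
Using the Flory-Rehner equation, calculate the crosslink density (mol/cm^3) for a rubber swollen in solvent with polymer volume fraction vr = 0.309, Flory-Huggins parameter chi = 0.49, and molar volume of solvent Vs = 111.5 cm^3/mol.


ln(1 - vr) = ln(1 - 0.309) = -0.3696
Numerator = -((-0.3696) + 0.309 + 0.49 * 0.309^2) = 0.0138
Denominator = 111.5 * (0.309^(1/3) - 0.309/2) = 58.1541
nu = 0.0138 / 58.1541 = 2.3781e-04 mol/cm^3

2.3781e-04 mol/cm^3


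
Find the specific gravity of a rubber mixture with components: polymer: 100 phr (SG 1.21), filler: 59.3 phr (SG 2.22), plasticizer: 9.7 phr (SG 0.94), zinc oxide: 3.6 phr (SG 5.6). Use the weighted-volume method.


Sum of weights = 172.6
Volume contributions:
  polymer: 100/1.21 = 82.6446
  filler: 59.3/2.22 = 26.7117
  plasticizer: 9.7/0.94 = 10.3191
  zinc oxide: 3.6/5.6 = 0.6429
Sum of volumes = 120.3183
SG = 172.6 / 120.3183 = 1.435

SG = 1.435


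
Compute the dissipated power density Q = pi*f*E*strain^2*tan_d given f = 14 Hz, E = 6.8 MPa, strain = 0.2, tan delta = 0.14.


Q = pi * f * E * strain^2 * tan_d
= pi * 14 * 6.8 * 0.2^2 * 0.14
= pi * 14 * 6.8 * 0.0400 * 0.14
= 1.6748

Q = 1.6748


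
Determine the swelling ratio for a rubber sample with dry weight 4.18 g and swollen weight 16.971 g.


Q = W_swollen / W_dry
Q = 16.971 / 4.18
Q = 4.06

Q = 4.06


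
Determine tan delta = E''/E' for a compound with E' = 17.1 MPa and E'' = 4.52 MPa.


tan delta = E'' / E'
= 4.52 / 17.1
= 0.2643

tan delta = 0.2643


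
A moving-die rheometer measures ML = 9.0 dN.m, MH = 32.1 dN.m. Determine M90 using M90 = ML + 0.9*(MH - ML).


M90 = ML + 0.9 * (MH - ML)
M90 = 9.0 + 0.9 * (32.1 - 9.0)
M90 = 9.0 + 0.9 * 23.1
M90 = 29.79 dN.m

29.79 dN.m


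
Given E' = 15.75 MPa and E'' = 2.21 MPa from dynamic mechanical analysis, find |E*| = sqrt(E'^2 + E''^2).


|E*| = sqrt(E'^2 + E''^2)
= sqrt(15.75^2 + 2.21^2)
= sqrt(248.0625 + 4.8841)
= 15.904 MPa

15.904 MPa


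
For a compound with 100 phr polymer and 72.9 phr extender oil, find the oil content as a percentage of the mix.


Oil % = oil / (100 + oil) * 100
= 72.9 / (100 + 72.9) * 100
= 72.9 / 172.9 * 100
= 42.16%

42.16%


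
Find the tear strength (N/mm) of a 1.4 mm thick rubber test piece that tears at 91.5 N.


Tear strength = force / thickness
= 91.5 / 1.4
= 65.36 N/mm

65.36 N/mm


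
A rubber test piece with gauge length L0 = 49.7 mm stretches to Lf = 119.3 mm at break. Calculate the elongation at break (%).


Elongation = (Lf - L0) / L0 * 100
= (119.3 - 49.7) / 49.7 * 100
= 69.6 / 49.7 * 100
= 140.0%

140.0%


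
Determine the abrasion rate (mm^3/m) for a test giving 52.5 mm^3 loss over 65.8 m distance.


Rate = volume_loss / distance
= 52.5 / 65.8
= 0.798 mm^3/m

0.798 mm^3/m


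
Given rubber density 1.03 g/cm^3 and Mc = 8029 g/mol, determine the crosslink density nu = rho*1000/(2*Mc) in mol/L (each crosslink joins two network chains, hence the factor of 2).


nu = rho * 1000 / (2 * Mc)
nu = 1.03 * 1000 / (2 * 8029)
nu = 1030.0 / 16058
nu = 0.0641 mol/L

0.0641 mol/L


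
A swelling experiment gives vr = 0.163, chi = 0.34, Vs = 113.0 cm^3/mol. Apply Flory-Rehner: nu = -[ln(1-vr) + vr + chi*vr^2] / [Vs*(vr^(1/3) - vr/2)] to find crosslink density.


ln(1 - vr) = ln(1 - 0.163) = -0.1779
Numerator = -((-0.1779) + 0.163 + 0.34 * 0.163^2) = 0.0059
Denominator = 113.0 * (0.163^(1/3) - 0.163/2) = 52.5174
nu = 0.0059 / 52.5174 = 1.1230e-04 mol/cm^3

1.1230e-04 mol/cm^3


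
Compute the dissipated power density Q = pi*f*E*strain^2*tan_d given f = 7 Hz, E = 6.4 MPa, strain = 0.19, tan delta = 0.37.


Q = pi * f * E * strain^2 * tan_d
= pi * 7 * 6.4 * 0.19^2 * 0.37
= pi * 7 * 6.4 * 0.0361 * 0.37
= 1.8799

Q = 1.8799


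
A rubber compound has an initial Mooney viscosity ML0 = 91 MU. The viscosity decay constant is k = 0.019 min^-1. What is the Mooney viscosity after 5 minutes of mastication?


ML = ML0 * exp(-k * t)
ML = 91 * exp(-0.019 * 5)
ML = 91 * 0.9094
ML = 82.75 MU

82.75 MU


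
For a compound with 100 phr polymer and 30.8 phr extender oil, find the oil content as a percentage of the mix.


Oil % = oil / (100 + oil) * 100
= 30.8 / (100 + 30.8) * 100
= 30.8 / 130.8 * 100
= 23.55%

23.55%


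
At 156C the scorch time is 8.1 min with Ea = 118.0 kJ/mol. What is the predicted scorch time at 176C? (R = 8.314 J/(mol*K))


Convert temperatures: T1 = 156 + 273.15 = 429.15 K, T2 = 176 + 273.15 = 449.15 K
ts2_new = 8.1 * exp(118000 / 8.314 * (1/449.15 - 1/429.15))
1/T2 - 1/T1 = -1.0376e-04
ts2_new = 1.86 min

1.86 min


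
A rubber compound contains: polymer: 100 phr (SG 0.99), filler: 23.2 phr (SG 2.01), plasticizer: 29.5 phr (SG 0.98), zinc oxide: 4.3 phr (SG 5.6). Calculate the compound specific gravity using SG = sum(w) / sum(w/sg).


Sum of weights = 157.0
Volume contributions:
  polymer: 100/0.99 = 101.0101
  filler: 23.2/2.01 = 11.5423
  plasticizer: 29.5/0.98 = 30.1020
  zinc oxide: 4.3/5.6 = 0.7679
Sum of volumes = 143.4223
SG = 157.0 / 143.4223 = 1.095

SG = 1.095


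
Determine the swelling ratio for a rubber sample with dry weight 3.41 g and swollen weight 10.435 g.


Q = W_swollen / W_dry
Q = 10.435 / 3.41
Q = 3.06

Q = 3.06


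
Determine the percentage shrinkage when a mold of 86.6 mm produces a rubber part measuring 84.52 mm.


Shrinkage = (mold - part) / mold * 100
= (86.6 - 84.52) / 86.6 * 100
= 2.08 / 86.6 * 100
= 2.4%

2.4%


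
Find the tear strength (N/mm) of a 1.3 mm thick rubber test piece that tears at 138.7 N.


Tear strength = force / thickness
= 138.7 / 1.3
= 106.69 N/mm

106.69 N/mm


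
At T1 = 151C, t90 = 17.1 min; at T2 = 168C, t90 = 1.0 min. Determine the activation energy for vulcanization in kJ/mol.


T1 = 424.15 K, T2 = 441.15 K
1/T1 - 1/T2 = 9.0854e-05
ln(t1/t2) = ln(17.1/1.0) = 2.8391
Ea = 8.314 * 2.8391 / 9.0854e-05 = 259803.0522 J/mol
Ea = 259.8 kJ/mol

259.8 kJ/mol


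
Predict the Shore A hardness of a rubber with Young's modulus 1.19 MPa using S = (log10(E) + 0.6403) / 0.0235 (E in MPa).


log10(E) = 0.0235*S - 0.6403  =>  S = (log10(E) + 0.6403) / 0.0235
log10(1.19) = 0.075547
S = (0.075547 + 0.6403) / 0.0235 = 0.715847 / 0.0235
S = 30.5

Shore A = 30.5


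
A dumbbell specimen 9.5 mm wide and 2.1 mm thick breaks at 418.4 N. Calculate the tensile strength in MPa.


Area = width * thickness = 9.5 * 2.1 = 19.95 mm^2
TS = force / area = 418.4 / 19.95 = 20.97 MPa

20.97 MPa


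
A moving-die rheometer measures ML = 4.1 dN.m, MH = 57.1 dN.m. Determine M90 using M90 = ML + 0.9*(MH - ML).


M90 = ML + 0.9 * (MH - ML)
M90 = 4.1 + 0.9 * (57.1 - 4.1)
M90 = 4.1 + 0.9 * 53.0
M90 = 51.8 dN.m

51.8 dN.m


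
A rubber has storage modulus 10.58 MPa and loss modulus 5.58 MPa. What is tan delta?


tan delta = E'' / E'
= 5.58 / 10.58
= 0.5274

tan delta = 0.5274


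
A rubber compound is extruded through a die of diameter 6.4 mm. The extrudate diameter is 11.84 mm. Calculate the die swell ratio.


Die swell ratio = D_extrudate / D_die
= 11.84 / 6.4
= 1.85

Die swell = 1.85


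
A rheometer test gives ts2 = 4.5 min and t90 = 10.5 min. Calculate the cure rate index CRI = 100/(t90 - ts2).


CRI = 100 / (t90 - ts2)
= 100 / (10.5 - 4.5)
= 100 / 6.0
= 16.67 min^-1

16.67 min^-1


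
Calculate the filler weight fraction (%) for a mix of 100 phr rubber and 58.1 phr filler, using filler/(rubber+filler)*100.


Filler % = filler / (rubber + filler) * 100
= 58.1 / (100 + 58.1) * 100
= 58.1 / 158.1 * 100
= 36.75%

36.75%


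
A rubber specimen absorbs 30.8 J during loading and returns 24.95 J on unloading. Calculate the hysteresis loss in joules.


Hysteresis loss = loading - unloading
= 30.8 - 24.95
= 5.85 J

5.85 J


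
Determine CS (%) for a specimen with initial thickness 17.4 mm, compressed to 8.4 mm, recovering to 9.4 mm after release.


CS = (t0 - recovered) / (t0 - ts) * 100
= (17.4 - 9.4) / (17.4 - 8.4) * 100
= 8.0 / 9.0 * 100
= 88.9%

88.9%


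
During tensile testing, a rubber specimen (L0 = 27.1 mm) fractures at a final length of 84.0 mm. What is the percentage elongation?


Elongation = (Lf - L0) / L0 * 100
= (84.0 - 27.1) / 27.1 * 100
= 56.9 / 27.1 * 100
= 210.0%

210.0%


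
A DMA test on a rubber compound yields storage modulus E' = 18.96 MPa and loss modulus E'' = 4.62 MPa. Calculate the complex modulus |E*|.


|E*| = sqrt(E'^2 + E''^2)
= sqrt(18.96^2 + 4.62^2)
= sqrt(359.4816 + 21.3444)
= 19.515 MPa

19.515 MPa


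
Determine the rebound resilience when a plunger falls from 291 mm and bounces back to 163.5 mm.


Resilience = h_rebound / h_drop * 100
= 163.5 / 291 * 100
= 56.2%

56.2%


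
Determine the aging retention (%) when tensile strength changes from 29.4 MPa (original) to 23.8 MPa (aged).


Retention = aged / original * 100
= 23.8 / 29.4 * 100
= 81.0%

81.0%


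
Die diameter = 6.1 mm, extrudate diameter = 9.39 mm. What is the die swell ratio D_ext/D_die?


Die swell ratio = D_extrudate / D_die
= 9.39 / 6.1
= 1.539

Die swell = 1.539


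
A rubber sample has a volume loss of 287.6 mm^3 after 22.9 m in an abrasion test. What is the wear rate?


Rate = volume_loss / distance
= 287.6 / 22.9
= 12.559 mm^3/m

12.559 mm^3/m


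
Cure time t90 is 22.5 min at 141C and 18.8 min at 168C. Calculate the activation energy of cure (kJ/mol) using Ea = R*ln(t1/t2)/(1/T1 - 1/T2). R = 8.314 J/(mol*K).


T1 = 414.15 K, T2 = 441.15 K
1/T1 - 1/T2 = 1.4778e-04
ln(t1/t2) = ln(22.5/18.8) = 0.1797
Ea = 8.314 * 0.1797 / 1.4778e-04 = 10107.3622 J/mol
Ea = 10.11 kJ/mol

10.11 kJ/mol


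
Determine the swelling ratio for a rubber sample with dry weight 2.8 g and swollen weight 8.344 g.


Q = W_swollen / W_dry
Q = 8.344 / 2.8
Q = 2.98

Q = 2.98


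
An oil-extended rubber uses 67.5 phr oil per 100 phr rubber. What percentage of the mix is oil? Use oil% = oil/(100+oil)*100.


Oil % = oil / (100 + oil) * 100
= 67.5 / (100 + 67.5) * 100
= 67.5 / 167.5 * 100
= 40.3%

40.3%


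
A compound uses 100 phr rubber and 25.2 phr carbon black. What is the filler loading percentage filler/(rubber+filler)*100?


Filler % = filler / (rubber + filler) * 100
= 25.2 / (100 + 25.2) * 100
= 25.2 / 125.2 * 100
= 20.13%

20.13%


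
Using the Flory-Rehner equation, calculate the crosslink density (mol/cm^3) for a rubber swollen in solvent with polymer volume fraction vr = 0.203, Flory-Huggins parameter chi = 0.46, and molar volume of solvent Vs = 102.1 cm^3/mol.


ln(1 - vr) = ln(1 - 0.203) = -0.2269
Numerator = -((-0.2269) + 0.203 + 0.46 * 0.203^2) = 0.0049
Denominator = 102.1 * (0.203^(1/3) - 0.203/2) = 49.6424
nu = 0.0049 / 49.6424 = 9.9602e-05 mol/cm^3

9.9602e-05 mol/cm^3


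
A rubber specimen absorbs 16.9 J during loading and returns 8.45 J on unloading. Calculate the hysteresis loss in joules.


Hysteresis loss = loading - unloading
= 16.9 - 8.45
= 8.45 J

8.45 J


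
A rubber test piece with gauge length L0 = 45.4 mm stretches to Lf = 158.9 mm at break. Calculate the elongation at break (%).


Elongation = (Lf - L0) / L0 * 100
= (158.9 - 45.4) / 45.4 * 100
= 113.5 / 45.4 * 100
= 250.0%

250.0%


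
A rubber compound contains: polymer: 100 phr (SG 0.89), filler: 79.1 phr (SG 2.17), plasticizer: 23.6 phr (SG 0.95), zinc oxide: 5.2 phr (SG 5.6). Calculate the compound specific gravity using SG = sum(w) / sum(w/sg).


Sum of weights = 207.9
Volume contributions:
  polymer: 100/0.89 = 112.3596
  filler: 79.1/2.17 = 36.4516
  plasticizer: 23.6/0.95 = 24.8421
  zinc oxide: 5.2/5.6 = 0.9286
Sum of volumes = 174.5818
SG = 207.9 / 174.5818 = 1.191

SG = 1.191


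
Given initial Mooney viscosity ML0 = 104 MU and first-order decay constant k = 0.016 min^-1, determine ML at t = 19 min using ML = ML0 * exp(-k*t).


ML = ML0 * exp(-k * t)
ML = 104 * exp(-0.016 * 19)
ML = 104 * 0.7379
ML = 76.74 MU

76.74 MU


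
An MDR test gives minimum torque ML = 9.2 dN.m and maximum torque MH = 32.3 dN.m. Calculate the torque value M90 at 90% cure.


M90 = ML + 0.9 * (MH - ML)
M90 = 9.2 + 0.9 * (32.3 - 9.2)
M90 = 9.2 + 0.9 * 23.1
M90 = 29.99 dN.m

29.99 dN.m


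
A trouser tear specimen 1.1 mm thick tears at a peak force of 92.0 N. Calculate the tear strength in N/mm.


Tear strength = force / thickness
= 92.0 / 1.1
= 83.64 N/mm

83.64 N/mm


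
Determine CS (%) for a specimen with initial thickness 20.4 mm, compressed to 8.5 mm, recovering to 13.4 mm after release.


CS = (t0 - recovered) / (t0 - ts) * 100
= (20.4 - 13.4) / (20.4 - 8.5) * 100
= 7.0 / 11.9 * 100
= 58.8%

58.8%


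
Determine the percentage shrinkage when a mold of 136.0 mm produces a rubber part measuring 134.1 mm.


Shrinkage = (mold - part) / mold * 100
= (136.0 - 134.1) / 136.0 * 100
= 1.9 / 136.0 * 100
= 1.4%

1.4%


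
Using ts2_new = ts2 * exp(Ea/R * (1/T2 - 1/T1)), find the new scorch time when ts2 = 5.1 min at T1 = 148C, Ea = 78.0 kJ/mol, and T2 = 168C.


Convert temperatures: T1 = 148 + 273.15 = 421.15 K, T2 = 168 + 273.15 = 441.15 K
ts2_new = 5.1 * exp(78000 / 8.314 * (1/441.15 - 1/421.15))
1/T2 - 1/T1 = -1.0765e-04
ts2_new = 1.86 min

1.86 min


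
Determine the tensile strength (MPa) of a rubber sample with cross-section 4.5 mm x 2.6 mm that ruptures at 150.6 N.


Area = width * thickness = 4.5 * 2.6 = 11.7 mm^2
TS = force / area = 150.6 / 11.7 = 12.87 MPa

12.87 MPa


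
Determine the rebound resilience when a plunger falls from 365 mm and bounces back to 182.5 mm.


Resilience = h_rebound / h_drop * 100
= 182.5 / 365 * 100
= 50.0%

50.0%


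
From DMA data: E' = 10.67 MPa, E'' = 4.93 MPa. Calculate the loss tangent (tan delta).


tan delta = E'' / E'
= 4.93 / 10.67
= 0.462

tan delta = 0.462


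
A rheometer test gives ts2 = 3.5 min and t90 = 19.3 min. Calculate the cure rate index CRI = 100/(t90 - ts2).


CRI = 100 / (t90 - ts2)
= 100 / (19.3 - 3.5)
= 100 / 15.8
= 6.33 min^-1

6.33 min^-1


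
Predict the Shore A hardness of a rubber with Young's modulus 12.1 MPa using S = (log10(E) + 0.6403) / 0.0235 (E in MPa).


log10(E) = 0.0235*S - 0.6403  =>  S = (log10(E) + 0.6403) / 0.0235
log10(12.1) = 1.082785
S = (1.082785 + 0.6403) / 0.0235 = 1.723085 / 0.0235
S = 73.3

Shore A = 73.3


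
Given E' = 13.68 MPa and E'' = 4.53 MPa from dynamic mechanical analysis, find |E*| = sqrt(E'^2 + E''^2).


|E*| = sqrt(E'^2 + E''^2)
= sqrt(13.68^2 + 4.53^2)
= sqrt(187.1424 + 20.5209)
= 14.411 MPa

14.411 MPa


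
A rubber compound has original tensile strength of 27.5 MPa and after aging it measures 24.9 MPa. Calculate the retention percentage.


Retention = aged / original * 100
= 24.9 / 27.5 * 100
= 90.5%

90.5%


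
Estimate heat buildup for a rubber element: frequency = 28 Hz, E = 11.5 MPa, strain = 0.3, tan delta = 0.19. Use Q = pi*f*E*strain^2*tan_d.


Q = pi * f * E * strain^2 * tan_d
= pi * 28 * 11.5 * 0.3^2 * 0.19
= pi * 28 * 11.5 * 0.0900 * 0.19
= 17.2982

Q = 17.2982


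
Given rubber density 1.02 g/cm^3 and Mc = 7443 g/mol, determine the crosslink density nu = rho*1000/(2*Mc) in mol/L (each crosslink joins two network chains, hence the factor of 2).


nu = rho * 1000 / (2 * Mc)
nu = 1.02 * 1000 / (2 * 7443)
nu = 1020.0 / 14886
nu = 0.0685 mol/L

0.0685 mol/L


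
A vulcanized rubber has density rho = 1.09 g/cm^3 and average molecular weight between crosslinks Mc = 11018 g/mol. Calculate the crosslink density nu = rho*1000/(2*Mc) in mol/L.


nu = rho * 1000 / (2 * Mc)
nu = 1.09 * 1000 / (2 * 11018)
nu = 1090.0 / 22036
nu = 0.0495 mol/L

0.0495 mol/L


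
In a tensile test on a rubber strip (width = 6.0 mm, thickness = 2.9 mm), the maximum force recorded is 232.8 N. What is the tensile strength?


Area = width * thickness = 6.0 * 2.9 = 17.4 mm^2
TS = force / area = 232.8 / 17.4 = 13.38 MPa

13.38 MPa


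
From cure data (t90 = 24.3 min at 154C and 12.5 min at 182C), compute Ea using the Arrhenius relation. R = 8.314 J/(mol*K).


T1 = 427.15 K, T2 = 455.15 K
1/T1 - 1/T2 = 1.4402e-04
ln(t1/t2) = ln(24.3/12.5) = 0.6647
Ea = 8.314 * 0.6647 / 1.4402e-04 = 38374.5940 J/mol
Ea = 38.37 kJ/mol

38.37 kJ/mol


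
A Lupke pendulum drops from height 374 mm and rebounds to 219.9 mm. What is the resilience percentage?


Resilience = h_rebound / h_drop * 100
= 219.9 / 374 * 100
= 58.8%

58.8%


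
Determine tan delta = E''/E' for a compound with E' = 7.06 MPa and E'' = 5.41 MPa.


tan delta = E'' / E'
= 5.41 / 7.06
= 0.7663

tan delta = 0.7663


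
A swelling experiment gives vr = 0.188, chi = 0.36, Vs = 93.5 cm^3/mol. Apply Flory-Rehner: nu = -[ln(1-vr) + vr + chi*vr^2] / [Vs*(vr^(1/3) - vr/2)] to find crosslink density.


ln(1 - vr) = ln(1 - 0.188) = -0.2083
Numerator = -((-0.2083) + 0.188 + 0.36 * 0.188^2) = 0.0075
Denominator = 93.5 * (0.188^(1/3) - 0.188/2) = 44.7739
nu = 0.0075 / 44.7739 = 1.6820e-04 mol/cm^3

1.6820e-04 mol/cm^3


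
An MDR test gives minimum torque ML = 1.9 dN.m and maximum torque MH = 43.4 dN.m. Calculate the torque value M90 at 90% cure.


M90 = ML + 0.9 * (MH - ML)
M90 = 1.9 + 0.9 * (43.4 - 1.9)
M90 = 1.9 + 0.9 * 41.5
M90 = 39.25 dN.m

39.25 dN.m


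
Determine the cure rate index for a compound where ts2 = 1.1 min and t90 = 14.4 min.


CRI = 100 / (t90 - ts2)
= 100 / (14.4 - 1.1)
= 100 / 13.3
= 7.52 min^-1

7.52 min^-1


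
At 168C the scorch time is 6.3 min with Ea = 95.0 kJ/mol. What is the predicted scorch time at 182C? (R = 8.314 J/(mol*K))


Convert temperatures: T1 = 168 + 273.15 = 441.15 K, T2 = 182 + 273.15 = 455.15 K
ts2_new = 6.3 * exp(95000 / 8.314 * (1/455.15 - 1/441.15))
1/T2 - 1/T1 = -6.9725e-05
ts2_new = 2.84 min

2.84 min


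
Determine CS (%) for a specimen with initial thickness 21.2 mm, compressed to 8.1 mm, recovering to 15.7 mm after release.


CS = (t0 - recovered) / (t0 - ts) * 100
= (21.2 - 15.7) / (21.2 - 8.1) * 100
= 5.5 / 13.1 * 100
= 42.0%

42.0%


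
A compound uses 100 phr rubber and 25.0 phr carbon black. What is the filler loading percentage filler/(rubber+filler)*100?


Filler % = filler / (rubber + filler) * 100
= 25.0 / (100 + 25.0) * 100
= 25.0 / 125.0 * 100
= 20.0%

20.0%


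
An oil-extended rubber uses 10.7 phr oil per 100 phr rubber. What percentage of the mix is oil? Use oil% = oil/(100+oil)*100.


Oil % = oil / (100 + oil) * 100
= 10.7 / (100 + 10.7) * 100
= 10.7 / 110.7 * 100
= 9.67%

9.67%


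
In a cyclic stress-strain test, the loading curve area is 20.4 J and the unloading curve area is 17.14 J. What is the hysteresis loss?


Hysteresis loss = loading - unloading
= 20.4 - 17.14
= 3.26 J

3.26 J


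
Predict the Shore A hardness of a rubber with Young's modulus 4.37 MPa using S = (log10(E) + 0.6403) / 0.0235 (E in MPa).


log10(E) = 0.0235*S - 0.6403  =>  S = (log10(E) + 0.6403) / 0.0235
log10(4.37) = 0.640481
S = (0.640481 + 0.6403) / 0.0235 = 1.280781 / 0.0235
S = 54.5

Shore A = 54.5


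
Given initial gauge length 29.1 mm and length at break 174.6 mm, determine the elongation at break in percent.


Elongation = (Lf - L0) / L0 * 100
= (174.6 - 29.1) / 29.1 * 100
= 145.5 / 29.1 * 100
= 500.0%

500.0%


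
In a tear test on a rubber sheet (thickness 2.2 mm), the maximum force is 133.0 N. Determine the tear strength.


Tear strength = force / thickness
= 133.0 / 2.2
= 60.45 N/mm

60.45 N/mm


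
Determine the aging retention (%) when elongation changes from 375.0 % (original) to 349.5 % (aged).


Retention = aged / original * 100
= 349.5 / 375.0 * 100
= 93.2%

93.2%


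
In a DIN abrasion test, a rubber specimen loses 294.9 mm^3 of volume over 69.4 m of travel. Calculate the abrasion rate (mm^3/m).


Rate = volume_loss / distance
= 294.9 / 69.4
= 4.249 mm^3/m

4.249 mm^3/m


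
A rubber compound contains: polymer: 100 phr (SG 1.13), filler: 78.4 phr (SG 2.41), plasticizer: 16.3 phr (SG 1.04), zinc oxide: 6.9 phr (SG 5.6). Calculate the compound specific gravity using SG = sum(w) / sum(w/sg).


Sum of weights = 201.6
Volume contributions:
  polymer: 100/1.13 = 88.4956
  filler: 78.4/2.41 = 32.5311
  plasticizer: 16.3/1.04 = 15.6731
  zinc oxide: 6.9/5.6 = 1.2321
Sum of volumes = 137.9319
SG = 201.6 / 137.9319 = 1.462

SG = 1.462


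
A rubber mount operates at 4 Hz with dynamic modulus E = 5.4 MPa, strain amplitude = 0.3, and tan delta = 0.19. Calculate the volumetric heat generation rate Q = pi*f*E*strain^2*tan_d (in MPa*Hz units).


Q = pi * f * E * strain^2 * tan_d
= pi * 4 * 5.4 * 0.3^2 * 0.19
= pi * 4 * 5.4 * 0.0900 * 0.19
= 1.1604

Q = 1.1604


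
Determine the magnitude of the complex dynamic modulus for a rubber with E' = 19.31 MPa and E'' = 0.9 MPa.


|E*| = sqrt(E'^2 + E''^2)
= sqrt(19.31^2 + 0.9^2)
= sqrt(372.8761 + 0.8100)
= 19.331 MPa

19.331 MPa


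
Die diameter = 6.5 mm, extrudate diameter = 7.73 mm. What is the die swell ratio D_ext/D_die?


Die swell ratio = D_extrudate / D_die
= 7.73 / 6.5
= 1.189

Die swell = 1.189


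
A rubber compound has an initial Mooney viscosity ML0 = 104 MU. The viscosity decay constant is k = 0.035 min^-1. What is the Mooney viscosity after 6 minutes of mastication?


ML = ML0 * exp(-k * t)
ML = 104 * exp(-0.035 * 6)
ML = 104 * 0.8106
ML = 84.3 MU

84.3 MU


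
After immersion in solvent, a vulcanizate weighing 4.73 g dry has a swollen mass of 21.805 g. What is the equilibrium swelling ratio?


Q = W_swollen / W_dry
Q = 21.805 / 4.73
Q = 4.61

Q = 4.61


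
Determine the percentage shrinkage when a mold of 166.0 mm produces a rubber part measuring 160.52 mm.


Shrinkage = (mold - part) / mold * 100
= (166.0 - 160.52) / 166.0 * 100
= 5.48 / 166.0 * 100
= 3.3%

3.3%


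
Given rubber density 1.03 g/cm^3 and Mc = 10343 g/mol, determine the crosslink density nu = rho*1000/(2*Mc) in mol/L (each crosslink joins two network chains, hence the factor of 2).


nu = rho * 1000 / (2 * Mc)
nu = 1.03 * 1000 / (2 * 10343)
nu = 1030.0 / 20686
nu = 0.0498 mol/L

0.0498 mol/L


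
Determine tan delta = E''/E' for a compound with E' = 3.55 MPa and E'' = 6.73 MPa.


tan delta = E'' / E'
= 6.73 / 3.55
= 1.8958

tan delta = 1.8958


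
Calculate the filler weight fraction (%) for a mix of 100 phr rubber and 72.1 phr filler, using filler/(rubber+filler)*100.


Filler % = filler / (rubber + filler) * 100
= 72.1 / (100 + 72.1) * 100
= 72.1 / 172.1 * 100
= 41.89%

41.89%


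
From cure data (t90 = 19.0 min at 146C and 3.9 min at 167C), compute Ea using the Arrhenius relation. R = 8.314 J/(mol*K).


T1 = 419.15 K, T2 = 440.15 K
1/T1 - 1/T2 = 1.1383e-04
ln(t1/t2) = ln(19.0/3.9) = 1.5835
Ea = 8.314 * 1.5835 / 1.1383e-04 = 115656.1322 J/mol
Ea = 115.66 kJ/mol

115.66 kJ/mol


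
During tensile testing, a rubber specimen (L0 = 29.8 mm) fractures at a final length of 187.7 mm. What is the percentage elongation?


Elongation = (Lf - L0) / L0 * 100
= (187.7 - 29.8) / 29.8 * 100
= 157.9 / 29.8 * 100
= 529.9%

529.9%


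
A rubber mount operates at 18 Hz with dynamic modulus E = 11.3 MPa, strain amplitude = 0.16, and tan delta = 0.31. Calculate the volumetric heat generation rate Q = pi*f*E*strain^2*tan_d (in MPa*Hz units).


Q = pi * f * E * strain^2 * tan_d
= pi * 18 * 11.3 * 0.16^2 * 0.31
= pi * 18 * 11.3 * 0.0256 * 0.31
= 5.0711

Q = 5.0711


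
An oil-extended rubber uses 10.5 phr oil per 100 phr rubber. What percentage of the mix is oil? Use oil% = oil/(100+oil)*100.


Oil % = oil / (100 + oil) * 100
= 10.5 / (100 + 10.5) * 100
= 10.5 / 110.5 * 100
= 9.5%

9.5%


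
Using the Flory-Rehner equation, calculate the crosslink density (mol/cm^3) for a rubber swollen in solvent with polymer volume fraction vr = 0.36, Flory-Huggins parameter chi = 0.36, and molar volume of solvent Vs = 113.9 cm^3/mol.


ln(1 - vr) = ln(1 - 0.36) = -0.4463
Numerator = -((-0.4463) + 0.36 + 0.36 * 0.36^2) = 0.0396
Denominator = 113.9 * (0.36^(1/3) - 0.36/2) = 60.5240
nu = 0.0396 / 60.5240 = 6.5480e-04 mol/cm^3

6.5480e-04 mol/cm^3


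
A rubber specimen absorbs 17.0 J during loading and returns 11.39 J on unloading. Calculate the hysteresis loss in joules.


Hysteresis loss = loading - unloading
= 17.0 - 11.39
= 5.61 J

5.61 J


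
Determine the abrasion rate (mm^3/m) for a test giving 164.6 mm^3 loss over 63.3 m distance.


Rate = volume_loss / distance
= 164.6 / 63.3
= 2.6 mm^3/m

2.6 mm^3/m


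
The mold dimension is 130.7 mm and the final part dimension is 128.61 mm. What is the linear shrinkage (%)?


Shrinkage = (mold - part) / mold * 100
= (130.7 - 128.61) / 130.7 * 100
= 2.09 / 130.7 * 100
= 1.6%

1.6%


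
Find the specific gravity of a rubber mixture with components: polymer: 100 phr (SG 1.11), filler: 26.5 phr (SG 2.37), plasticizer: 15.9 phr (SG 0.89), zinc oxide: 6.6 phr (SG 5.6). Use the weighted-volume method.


Sum of weights = 149.0
Volume contributions:
  polymer: 100/1.11 = 90.0901
  filler: 26.5/2.37 = 11.1814
  plasticizer: 15.9/0.89 = 17.8652
  zinc oxide: 6.6/5.6 = 1.1786
Sum of volumes = 120.3153
SG = 149.0 / 120.3153 = 1.238

SG = 1.238


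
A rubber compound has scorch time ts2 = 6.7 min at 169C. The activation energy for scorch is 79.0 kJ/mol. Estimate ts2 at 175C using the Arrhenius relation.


Convert temperatures: T1 = 169 + 273.15 = 442.15 K, T2 = 175 + 273.15 = 448.15 K
ts2_new = 6.7 * exp(79000 / 8.314 * (1/448.15 - 1/442.15))
1/T2 - 1/T1 = -3.0280e-05
ts2_new = 5.02 min

5.02 min


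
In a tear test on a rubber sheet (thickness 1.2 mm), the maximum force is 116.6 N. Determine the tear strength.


Tear strength = force / thickness
= 116.6 / 1.2
= 97.17 N/mm

97.17 N/mm


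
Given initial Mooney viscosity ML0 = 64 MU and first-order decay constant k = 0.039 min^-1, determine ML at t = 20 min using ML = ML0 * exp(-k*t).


ML = ML0 * exp(-k * t)
ML = 64 * exp(-0.039 * 20)
ML = 64 * 0.4584
ML = 29.34 MU

29.34 MU


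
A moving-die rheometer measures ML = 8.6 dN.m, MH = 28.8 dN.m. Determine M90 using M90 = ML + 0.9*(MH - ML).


M90 = ML + 0.9 * (MH - ML)
M90 = 8.6 + 0.9 * (28.8 - 8.6)
M90 = 8.6 + 0.9 * 20.2
M90 = 26.78 dN.m

26.78 dN.m


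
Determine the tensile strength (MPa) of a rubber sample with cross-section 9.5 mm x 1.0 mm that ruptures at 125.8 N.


Area = width * thickness = 9.5 * 1.0 = 9.5 mm^2
TS = force / area = 125.8 / 9.5 = 13.24 MPa

13.24 MPa
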